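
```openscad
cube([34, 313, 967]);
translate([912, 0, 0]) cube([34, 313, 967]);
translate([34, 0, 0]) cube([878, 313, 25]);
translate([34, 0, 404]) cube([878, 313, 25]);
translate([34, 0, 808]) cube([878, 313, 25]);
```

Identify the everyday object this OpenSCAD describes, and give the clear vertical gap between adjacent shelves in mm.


A bookshelf. The clear shelf gap is 379 mm.

Two tall side panels with 3 horizontal boards between them — a bookshelf. The first two shelf undersides are at z = 0 and z = 404; with shelf thickness 25, the clear gap is 404 − 0 − 25 = 379 mm.


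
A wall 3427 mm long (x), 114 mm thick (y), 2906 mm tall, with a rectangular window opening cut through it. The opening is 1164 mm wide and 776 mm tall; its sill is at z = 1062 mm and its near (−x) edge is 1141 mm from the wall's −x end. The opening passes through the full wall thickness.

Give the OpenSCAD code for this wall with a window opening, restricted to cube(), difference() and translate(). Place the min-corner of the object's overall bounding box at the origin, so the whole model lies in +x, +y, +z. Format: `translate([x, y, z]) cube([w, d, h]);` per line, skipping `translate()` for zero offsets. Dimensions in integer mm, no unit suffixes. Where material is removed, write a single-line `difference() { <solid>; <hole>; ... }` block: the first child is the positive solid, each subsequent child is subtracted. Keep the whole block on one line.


difference() { cube([3427, 114, 2906]); translate([1141, 0, 1062]) cube([1164, 114, 776]); }


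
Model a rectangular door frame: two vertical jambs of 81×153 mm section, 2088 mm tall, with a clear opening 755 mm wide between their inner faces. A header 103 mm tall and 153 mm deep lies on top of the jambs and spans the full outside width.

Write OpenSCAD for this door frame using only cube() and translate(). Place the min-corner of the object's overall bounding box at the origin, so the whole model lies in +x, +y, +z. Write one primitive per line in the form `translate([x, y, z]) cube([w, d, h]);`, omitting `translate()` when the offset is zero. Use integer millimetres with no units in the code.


cube([81, 153, 2088]);
translate([836, 0, 0]) cube([81, 153, 2088]);
translate([0, 0, 2088]) cube([917, 153, 103]);


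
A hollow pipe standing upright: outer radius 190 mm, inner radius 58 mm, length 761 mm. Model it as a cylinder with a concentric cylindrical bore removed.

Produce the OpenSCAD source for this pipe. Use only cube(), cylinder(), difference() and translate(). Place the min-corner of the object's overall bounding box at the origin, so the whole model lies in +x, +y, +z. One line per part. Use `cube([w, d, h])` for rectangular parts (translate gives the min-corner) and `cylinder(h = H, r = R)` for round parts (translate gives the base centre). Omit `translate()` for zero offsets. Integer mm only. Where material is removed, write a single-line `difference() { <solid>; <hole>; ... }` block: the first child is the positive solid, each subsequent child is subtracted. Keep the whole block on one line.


difference() { translate([190, 190, 0]) cylinder(h = 761, r = 190); translate([190, 190, 0]) cylinder(h = 761, r = 58); }


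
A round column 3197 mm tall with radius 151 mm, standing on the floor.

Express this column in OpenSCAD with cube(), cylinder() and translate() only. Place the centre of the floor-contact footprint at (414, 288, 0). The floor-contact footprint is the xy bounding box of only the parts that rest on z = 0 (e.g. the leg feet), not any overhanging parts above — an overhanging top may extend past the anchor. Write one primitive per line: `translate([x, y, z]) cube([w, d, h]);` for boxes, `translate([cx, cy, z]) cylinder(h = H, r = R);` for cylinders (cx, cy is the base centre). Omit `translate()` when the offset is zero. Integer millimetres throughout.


translate([414, 288, 0]) cylinder(h = 3197, r = 151);


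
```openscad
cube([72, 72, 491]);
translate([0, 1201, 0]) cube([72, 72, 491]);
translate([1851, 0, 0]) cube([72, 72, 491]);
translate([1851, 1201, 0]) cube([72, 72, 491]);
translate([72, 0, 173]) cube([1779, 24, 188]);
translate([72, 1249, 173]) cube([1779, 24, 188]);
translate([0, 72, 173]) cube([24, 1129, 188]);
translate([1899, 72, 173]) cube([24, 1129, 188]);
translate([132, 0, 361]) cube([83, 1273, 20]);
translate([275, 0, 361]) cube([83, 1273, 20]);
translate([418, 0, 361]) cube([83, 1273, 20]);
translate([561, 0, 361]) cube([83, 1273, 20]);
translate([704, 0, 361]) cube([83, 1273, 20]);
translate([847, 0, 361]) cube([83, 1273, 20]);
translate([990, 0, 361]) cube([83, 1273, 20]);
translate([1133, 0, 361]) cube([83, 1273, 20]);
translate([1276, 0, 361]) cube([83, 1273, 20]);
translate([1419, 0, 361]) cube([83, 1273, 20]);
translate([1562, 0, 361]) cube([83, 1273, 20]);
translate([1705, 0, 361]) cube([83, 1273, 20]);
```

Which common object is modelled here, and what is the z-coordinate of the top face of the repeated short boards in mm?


A bed frame. The slat-top height is 381 mm.

Four posts, four rails, and a row of slats — a bed frame. Slats sit on the rails at z = 173 + 188 = 361; with slat thickness 20, the top is 381 mm.


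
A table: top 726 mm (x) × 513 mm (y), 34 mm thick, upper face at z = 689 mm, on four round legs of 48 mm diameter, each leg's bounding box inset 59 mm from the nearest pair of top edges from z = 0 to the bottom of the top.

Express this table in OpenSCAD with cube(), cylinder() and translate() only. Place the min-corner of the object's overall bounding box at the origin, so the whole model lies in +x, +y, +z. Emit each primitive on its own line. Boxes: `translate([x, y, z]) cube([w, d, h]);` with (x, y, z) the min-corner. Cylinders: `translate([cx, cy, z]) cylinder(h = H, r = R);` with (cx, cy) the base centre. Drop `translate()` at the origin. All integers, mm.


// leg_h = 689 - 34 = 655
translate([0, 0, 655]) cube([726, 513, 34]);
translate([83, 83, 0]) cylinder(h = 655, r = 24);
translate([643, 83, 0]) cylinder(h = 655, r = 24);
translate([83, 430, 0]) cylinder(h = 655, r = 24);
translate([643, 430, 0]) cylinder(h = 655, r = 24);


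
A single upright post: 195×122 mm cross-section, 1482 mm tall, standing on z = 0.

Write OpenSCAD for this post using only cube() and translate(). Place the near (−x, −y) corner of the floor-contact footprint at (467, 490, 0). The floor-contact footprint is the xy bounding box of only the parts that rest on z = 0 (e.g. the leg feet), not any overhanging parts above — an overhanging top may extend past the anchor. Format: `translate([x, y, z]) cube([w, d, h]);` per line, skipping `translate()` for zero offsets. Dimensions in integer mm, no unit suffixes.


translate([467, 490, 0]) cube([195, 122, 1482]);


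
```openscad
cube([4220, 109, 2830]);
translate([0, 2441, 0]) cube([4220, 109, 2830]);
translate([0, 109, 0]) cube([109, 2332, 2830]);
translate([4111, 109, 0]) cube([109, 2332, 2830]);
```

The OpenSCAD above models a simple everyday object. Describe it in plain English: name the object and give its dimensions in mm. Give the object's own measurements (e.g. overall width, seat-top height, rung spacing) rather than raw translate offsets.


The wall frame of a small rectangular building: four walls, each 2830 mm tall and 109 mm thick, enclosing a footprint 4220 mm (x) by 2550 mm (y) outside-to-outside, with no floor or roof. The front and back walls (the −y and +y sides) span the full width; the two side walls fit between them.


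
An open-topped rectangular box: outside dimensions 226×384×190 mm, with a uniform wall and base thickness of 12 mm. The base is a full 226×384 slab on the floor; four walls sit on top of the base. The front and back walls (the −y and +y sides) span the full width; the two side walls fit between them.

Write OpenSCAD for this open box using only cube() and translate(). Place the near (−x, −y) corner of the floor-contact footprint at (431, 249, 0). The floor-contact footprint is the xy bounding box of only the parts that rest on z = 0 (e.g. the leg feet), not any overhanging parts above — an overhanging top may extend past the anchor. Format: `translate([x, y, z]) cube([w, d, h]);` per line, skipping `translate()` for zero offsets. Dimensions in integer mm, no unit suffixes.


translate([431, 249, 0]) cube([226, 384, 12]);
translate([431, 249, 12]) cube([226, 12, 178]);
translate([431, 621, 12]) cube([226, 12, 178]);
translate([431, 261, 12]) cube([12, 360, 178]);
translate([645, 261, 12]) cube([12, 360, 178]);


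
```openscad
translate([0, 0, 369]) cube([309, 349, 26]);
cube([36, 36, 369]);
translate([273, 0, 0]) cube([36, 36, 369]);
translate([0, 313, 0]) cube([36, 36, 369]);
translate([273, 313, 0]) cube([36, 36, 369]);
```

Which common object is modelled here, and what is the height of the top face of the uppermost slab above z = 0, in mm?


A stool. The seat height is 395 mm.

A 309×349×26 slab at z = 369 on four corner posts — a stool. The seat top is 369 + 26 = 395 mm.


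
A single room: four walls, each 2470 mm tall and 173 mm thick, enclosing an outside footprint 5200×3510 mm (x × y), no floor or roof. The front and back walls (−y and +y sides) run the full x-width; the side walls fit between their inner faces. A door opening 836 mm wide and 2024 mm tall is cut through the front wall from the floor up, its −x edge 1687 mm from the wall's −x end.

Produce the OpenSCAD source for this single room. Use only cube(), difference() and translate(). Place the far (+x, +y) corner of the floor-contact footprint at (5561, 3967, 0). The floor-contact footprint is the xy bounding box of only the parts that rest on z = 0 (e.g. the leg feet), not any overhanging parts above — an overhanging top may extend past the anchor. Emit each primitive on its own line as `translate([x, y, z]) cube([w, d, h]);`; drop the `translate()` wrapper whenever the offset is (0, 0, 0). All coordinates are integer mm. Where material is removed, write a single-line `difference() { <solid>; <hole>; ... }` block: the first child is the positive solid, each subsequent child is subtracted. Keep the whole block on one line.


difference() { translate([361, 457, 0]) cube([5200, 173, 2470]); translate([2048, 457, 0]) cube([836, 173, 2024]); }
translate([361, 3794, 0]) cube([5200, 173, 2470]);
translate([361, 630, 0]) cube([173, 3164, 2470]);
translate([5388, 630, 0]) cube([173, 3164, 2470]);


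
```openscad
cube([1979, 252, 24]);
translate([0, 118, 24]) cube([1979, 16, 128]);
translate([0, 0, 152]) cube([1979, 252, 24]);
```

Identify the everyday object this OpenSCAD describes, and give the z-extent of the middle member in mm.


An I-beam. The web height is 128 mm.

Two wide flanges with a thin centred web — an I-beam. Overall 176 mm minus two 24 mm flanges gives a web of 176 − 2·24 = 128 mm.


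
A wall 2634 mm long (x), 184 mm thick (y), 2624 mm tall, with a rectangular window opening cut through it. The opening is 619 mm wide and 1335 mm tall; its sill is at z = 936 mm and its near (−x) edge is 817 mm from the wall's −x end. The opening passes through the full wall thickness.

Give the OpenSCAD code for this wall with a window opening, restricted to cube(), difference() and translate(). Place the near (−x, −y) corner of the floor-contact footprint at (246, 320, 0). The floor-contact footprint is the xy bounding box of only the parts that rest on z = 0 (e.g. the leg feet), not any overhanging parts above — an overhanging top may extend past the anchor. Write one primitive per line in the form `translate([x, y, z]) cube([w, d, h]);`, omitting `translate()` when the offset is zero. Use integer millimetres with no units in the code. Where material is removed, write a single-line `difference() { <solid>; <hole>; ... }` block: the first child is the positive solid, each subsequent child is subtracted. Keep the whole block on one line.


difference() { translate([246, 320, 0]) cube([2634, 184, 2624]); translate([1063, 320, 936]) cube([619, 184, 1335]); }


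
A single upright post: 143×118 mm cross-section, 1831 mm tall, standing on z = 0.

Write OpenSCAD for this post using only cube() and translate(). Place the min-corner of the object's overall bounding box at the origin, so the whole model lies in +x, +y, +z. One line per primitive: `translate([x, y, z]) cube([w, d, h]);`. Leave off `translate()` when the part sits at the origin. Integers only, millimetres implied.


cube([143, 118, 1831]);


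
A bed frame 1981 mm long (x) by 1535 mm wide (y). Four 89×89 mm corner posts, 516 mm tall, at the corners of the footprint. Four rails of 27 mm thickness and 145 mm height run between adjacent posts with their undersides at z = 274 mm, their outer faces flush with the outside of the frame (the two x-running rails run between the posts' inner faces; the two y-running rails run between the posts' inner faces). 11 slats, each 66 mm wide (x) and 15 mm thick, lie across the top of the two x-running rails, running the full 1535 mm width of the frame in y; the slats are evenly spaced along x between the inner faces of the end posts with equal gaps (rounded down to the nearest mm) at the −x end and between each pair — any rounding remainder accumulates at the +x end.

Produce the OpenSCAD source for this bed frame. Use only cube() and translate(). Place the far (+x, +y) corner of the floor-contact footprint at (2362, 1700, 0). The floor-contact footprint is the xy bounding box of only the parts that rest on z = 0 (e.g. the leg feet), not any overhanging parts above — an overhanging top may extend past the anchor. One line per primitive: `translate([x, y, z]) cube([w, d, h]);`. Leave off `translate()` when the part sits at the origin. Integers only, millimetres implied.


// slat z = rail_z + rail_h = 274 + 145 = 419
// slat gap = ⌊(1803 − 11·66) / 12⌋ = 89
translate([381, 165, 0]) cube([89, 89, 516]);
translate([381, 1611, 0]) cube([89, 89, 516]);
translate([2273, 165, 0]) cube([89, 89, 516]);
translate([2273, 1611, 0]) cube([89, 89, 516]);
translate([470, 165, 274]) cube([1803, 27, 145]);
translate([470, 1673, 274]) cube([1803, 27, 145]);
translate([381, 254, 274]) cube([27, 1357, 145]);
translate([2335, 254, 274]) cube([27, 1357, 145]);
translate([559, 165, 419]) cube([66, 1535, 15]);
translate([714, 165, 419]) cube([66, 1535, 15]);
translate([869, 165, 419]) cube([66, 1535, 15]);
translate([1024, 165, 419]) cube([66, 1535, 15]);
translate([1179, 165, 419]) cube([66, 1535, 15]);
translate([1334, 165, 419]) cube([66, 1535, 15]);
translate([1489, 165, 419]) cube([66, 1535, 15]);
translate([1644, 165, 419]) cube([66, 1535, 15]);
translate([1799, 165, 419]) cube([66, 1535, 15]);
translate([1954, 165, 419]) cube([66, 1535, 15]);
translate([2109, 165, 419]) cube([66, 1535, 15]);


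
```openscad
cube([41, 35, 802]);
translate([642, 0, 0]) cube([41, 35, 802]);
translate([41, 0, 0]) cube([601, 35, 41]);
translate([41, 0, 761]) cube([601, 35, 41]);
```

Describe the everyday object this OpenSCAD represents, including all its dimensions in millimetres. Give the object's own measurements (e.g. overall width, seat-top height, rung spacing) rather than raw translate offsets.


A rectangular picture frame lying in the x–z plane (depth along y). The opening is 601 mm wide (x) by 720 mm tall (z), surrounded by a border 41 mm wide on all four sides. The frame is 35 mm deep and is made of two full-height vertical stiles with two horizontal rails fitted between them.


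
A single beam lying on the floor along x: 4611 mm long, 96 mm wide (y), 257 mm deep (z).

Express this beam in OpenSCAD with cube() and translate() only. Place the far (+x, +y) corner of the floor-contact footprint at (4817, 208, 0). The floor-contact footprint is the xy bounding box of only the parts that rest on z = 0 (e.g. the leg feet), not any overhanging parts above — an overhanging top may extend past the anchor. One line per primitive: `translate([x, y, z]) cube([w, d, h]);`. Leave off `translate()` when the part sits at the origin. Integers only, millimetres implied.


translate([206, 112, 0]) cube([4611, 96, 257]);


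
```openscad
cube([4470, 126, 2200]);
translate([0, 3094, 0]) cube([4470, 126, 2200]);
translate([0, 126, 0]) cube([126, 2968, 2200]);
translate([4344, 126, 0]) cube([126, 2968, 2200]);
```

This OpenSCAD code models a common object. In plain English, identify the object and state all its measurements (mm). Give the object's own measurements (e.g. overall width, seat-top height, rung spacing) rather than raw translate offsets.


The wall frame of a small rectangular building: four walls, each 2200 mm tall and 126 mm thick, enclosing a footprint 4470 mm (x) by 3220 mm (y) outside-to-outside, with no floor or roof. The front and back walls (the −y and +y sides) span the full width; the two side walls fit between them.


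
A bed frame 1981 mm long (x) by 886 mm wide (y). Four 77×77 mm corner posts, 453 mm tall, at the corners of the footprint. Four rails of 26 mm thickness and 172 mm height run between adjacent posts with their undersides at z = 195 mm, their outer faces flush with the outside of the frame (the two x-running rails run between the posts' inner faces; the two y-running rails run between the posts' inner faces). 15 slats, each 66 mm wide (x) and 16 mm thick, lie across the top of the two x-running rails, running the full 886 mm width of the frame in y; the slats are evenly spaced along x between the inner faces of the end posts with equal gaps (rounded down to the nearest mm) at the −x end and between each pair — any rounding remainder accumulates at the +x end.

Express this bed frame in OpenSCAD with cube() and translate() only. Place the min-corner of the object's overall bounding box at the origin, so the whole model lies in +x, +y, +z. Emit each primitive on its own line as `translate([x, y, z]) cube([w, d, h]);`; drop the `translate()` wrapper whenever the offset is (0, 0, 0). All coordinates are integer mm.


// slat z = rail_z + rail_h = 195 + 172 = 367
// slat gap = ⌊(1827 − 15·66) / 16⌋ = 52
cube([77, 77, 453]);
translate([0, 809, 0]) cube([77, 77, 453]);
translate([1904, 0, 0]) cube([77, 77, 453]);
translate([1904, 809, 0]) cube([77, 77, 453]);
translate([77, 0, 195]) cube([1827, 26, 172]);
translate([77, 860, 195]) cube([1827, 26, 172]);
translate([0, 77, 195]) cube([26, 732, 172]);
translate([1955, 77, 195]) cube([26, 732, 172]);
translate([129, 0, 367]) cube([66, 886, 16]);
translate([247, 0, 367]) cube([66, 886, 16]);
translate([365, 0, 367]) cube([66, 886, 16]);
translate([483, 0, 367]) cube([66, 886, 16]);
translate([601, 0, 367]) cube([66, 886, 16]);
translate([719, 0, 367]) cube([66, 886, 16]);
translate([837, 0, 367]) cube([66, 886, 16]);
translate([955, 0, 367]) cube([66, 886, 16]);
translate([1073, 0, 367]) cube([66, 886, 16]);
translate([1191, 0, 367]) cube([66, 886, 16]);
translate([1309, 0, 367]) cube([66, 886, 16]);
translate([1427, 0, 367]) cube([66, 886, 16]);
translate([1545, 0, 367]) cube([66, 886, 16]);
translate([1663, 0, 367]) cube([66, 886, 16]);
translate([1781, 0, 367]) cube([66, 886, 16]);


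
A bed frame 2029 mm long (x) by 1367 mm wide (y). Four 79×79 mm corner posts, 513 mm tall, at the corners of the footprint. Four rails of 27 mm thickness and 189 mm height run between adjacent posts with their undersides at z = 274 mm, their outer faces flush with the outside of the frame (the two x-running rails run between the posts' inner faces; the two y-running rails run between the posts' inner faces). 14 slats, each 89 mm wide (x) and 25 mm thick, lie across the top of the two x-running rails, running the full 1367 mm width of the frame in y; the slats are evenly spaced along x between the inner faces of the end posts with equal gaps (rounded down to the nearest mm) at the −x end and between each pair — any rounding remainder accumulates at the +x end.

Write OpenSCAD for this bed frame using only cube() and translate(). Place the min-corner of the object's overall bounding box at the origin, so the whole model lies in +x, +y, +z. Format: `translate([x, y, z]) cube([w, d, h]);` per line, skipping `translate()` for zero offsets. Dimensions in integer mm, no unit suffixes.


cube([79, 79, 513]);
translate([0, 1288, 0]) cube([79, 79, 513]);
translate([1950, 0, 0]) cube([79, 79, 513]);
translate([1950, 1288, 0]) cube([79, 79, 513]);
translate([79, 0, 274]) cube([1871, 27, 189]);
translate([79, 1340, 274]) cube([1871, 27, 189]);
translate([0, 79, 274]) cube([27, 1209, 189]);
translate([2002, 79, 274]) cube([27, 1209, 189]);
translate([120, 0, 463]) cube([89, 1367, 25]);
translate([250, 0, 463]) cube([89, 1367, 25]);
translate([380, 0, 463]) cube([89, 1367, 25]);
translate([510, 0, 463]) cube([89, 1367, 25]);
translate([640, 0, 463]) cube([89, 1367, 25]);
translate([770, 0, 463]) cube([89, 1367, 25]);
translate([900, 0, 463]) cube([89, 1367, 25]);
translate([1030, 0, 463]) cube([89, 1367, 25]);
translate([1160, 0, 463]) cube([89, 1367, 25]);
translate([1290, 0, 463]) cube([89, 1367, 25]);
translate([1420, 0, 463]) cube([89, 1367, 25]);
translate([1550, 0, 463]) cube([89, 1367, 25]);
translate([1680, 0, 463]) cube([89, 1367, 25]);
translate([1810, 0, 463]) cube([89, 1367, 25]);


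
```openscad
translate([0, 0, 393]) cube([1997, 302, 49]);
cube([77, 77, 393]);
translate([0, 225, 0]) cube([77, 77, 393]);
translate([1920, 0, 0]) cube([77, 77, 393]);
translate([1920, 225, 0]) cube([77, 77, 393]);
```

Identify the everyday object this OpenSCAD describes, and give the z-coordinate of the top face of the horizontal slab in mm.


A bench. The seat-top height is 442 mm.

A long slab on four corner posts — a bench. The slab sits at z = 393 with thickness 49, so the top is 393 + 49 = 442 mm.


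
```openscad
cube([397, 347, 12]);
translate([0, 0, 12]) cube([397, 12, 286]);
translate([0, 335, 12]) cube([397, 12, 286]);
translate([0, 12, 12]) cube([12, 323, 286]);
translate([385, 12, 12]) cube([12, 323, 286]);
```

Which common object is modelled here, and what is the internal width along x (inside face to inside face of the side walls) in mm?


An open box. The internal width is 373 mm.

A 397×347 base slab with four walls standing on it — an open box. The base is 397 mm wide and the walls are 12 mm thick, so the internal width is 397 − 2 × 12 = 373 mm.


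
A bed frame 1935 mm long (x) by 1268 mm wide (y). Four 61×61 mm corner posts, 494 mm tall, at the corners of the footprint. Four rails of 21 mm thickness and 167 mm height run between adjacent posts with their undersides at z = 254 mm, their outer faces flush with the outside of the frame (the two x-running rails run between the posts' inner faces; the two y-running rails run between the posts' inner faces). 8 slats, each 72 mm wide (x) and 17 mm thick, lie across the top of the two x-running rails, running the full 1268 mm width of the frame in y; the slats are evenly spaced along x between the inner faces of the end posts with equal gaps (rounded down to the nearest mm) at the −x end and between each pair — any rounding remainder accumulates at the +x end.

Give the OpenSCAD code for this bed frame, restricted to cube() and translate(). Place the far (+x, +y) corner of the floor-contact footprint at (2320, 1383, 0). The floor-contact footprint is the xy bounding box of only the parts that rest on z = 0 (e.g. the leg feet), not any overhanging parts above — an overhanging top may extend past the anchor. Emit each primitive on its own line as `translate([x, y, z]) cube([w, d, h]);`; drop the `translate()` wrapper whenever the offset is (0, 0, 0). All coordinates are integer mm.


translate([385, 115, 0]) cube([61, 61, 494]);
translate([385, 1322, 0]) cube([61, 61, 494]);
translate([2259, 115, 0]) cube([61, 61, 494]);
translate([2259, 1322, 0]) cube([61, 61, 494]);
translate([446, 115, 254]) cube([1813, 21, 167]);
translate([446, 1362, 254]) cube([1813, 21, 167]);
translate([385, 176, 254]) cube([21, 1146, 167]);
translate([2299, 176, 254]) cube([21, 1146, 167]);
translate([583, 115, 421]) cube([72, 1268, 17]);
translate([792, 115, 421]) cube([72, 1268, 17]);
translate([1001, 115, 421]) cube([72, 1268, 17]);
translate([1210, 115, 421]) cube([72, 1268, 17]);
translate([1419, 115, 421]) cube([72, 1268, 17]);
translate([1628, 115, 421]) cube([72, 1268, 17]);
translate([1837, 115, 421]) cube([72, 1268, 17]);
translate([2046, 115, 421]) cube([72, 1268, 17]);


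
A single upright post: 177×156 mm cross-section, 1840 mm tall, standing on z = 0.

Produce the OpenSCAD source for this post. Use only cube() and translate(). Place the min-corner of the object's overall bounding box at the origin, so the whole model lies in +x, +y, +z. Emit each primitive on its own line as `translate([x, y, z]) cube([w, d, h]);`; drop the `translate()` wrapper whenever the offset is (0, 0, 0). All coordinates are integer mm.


cube([177, 156, 1840]);


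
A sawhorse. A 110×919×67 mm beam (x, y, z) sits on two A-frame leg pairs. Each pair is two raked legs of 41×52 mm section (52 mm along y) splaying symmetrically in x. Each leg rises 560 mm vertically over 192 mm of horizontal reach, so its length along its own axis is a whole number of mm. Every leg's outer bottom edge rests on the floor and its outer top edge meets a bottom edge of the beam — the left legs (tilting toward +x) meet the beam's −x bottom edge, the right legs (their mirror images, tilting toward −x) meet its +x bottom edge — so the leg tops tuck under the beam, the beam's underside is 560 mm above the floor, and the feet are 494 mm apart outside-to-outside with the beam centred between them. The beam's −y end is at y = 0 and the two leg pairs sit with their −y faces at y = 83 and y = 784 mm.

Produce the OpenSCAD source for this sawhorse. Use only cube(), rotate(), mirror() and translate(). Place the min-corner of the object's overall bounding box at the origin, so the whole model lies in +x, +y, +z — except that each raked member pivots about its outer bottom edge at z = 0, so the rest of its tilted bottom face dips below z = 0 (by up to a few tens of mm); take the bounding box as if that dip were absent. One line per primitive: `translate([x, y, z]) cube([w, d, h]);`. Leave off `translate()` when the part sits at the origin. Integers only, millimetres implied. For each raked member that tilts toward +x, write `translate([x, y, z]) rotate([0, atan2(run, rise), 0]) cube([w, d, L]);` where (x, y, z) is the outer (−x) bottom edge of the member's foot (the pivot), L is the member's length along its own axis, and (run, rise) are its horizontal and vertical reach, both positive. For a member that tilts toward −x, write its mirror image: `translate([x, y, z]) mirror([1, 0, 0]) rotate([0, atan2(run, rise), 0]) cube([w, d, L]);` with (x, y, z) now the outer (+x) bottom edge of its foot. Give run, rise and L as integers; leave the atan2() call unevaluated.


translate([192, 0, 560]) cube([110, 919, 67]);
translate([0, 83, 0]) rotate([0, atan2(192, 560), 0]) cube([41, 52, 592]);
translate([494, 83, 0]) mirror([1, 0, 0]) rotate([0, atan2(192, 560), 0]) cube([41, 52, 592]);
translate([0, 784, 0]) rotate([0, atan2(192, 560), 0]) cube([41, 52, 592]);
translate([494, 784, 0]) mirror([1, 0, 0]) rotate([0, atan2(192, 560), 0]) cube([41, 52, 592]);


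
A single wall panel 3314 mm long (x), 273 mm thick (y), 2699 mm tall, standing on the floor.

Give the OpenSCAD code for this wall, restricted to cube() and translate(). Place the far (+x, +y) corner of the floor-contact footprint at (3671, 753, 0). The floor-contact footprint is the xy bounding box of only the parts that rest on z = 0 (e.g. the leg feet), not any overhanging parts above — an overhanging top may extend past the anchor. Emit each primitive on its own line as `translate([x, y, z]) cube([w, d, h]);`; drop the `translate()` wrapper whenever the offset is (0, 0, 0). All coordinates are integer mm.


translate([357, 480, 0]) cube([3314, 273, 2699]);


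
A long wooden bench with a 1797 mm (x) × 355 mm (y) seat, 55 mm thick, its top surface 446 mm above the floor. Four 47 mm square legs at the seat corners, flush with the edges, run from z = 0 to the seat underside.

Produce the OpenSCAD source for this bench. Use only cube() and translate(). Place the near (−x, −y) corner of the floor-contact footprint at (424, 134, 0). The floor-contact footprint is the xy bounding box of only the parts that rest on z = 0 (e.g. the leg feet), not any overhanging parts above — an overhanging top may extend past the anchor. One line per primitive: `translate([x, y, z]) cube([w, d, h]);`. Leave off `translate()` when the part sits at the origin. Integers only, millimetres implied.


// leg_h = 446 − 55 = 391
translate([424, 134, 391]) cube([1797, 355, 55]);
translate([424, 134, 0]) cube([47, 47, 391]);
translate([424, 442, 0]) cube([47, 47, 391]);
translate([2174, 134, 0]) cube([47, 47, 391]);
translate([2174, 442, 0]) cube([47, 47, 391]);


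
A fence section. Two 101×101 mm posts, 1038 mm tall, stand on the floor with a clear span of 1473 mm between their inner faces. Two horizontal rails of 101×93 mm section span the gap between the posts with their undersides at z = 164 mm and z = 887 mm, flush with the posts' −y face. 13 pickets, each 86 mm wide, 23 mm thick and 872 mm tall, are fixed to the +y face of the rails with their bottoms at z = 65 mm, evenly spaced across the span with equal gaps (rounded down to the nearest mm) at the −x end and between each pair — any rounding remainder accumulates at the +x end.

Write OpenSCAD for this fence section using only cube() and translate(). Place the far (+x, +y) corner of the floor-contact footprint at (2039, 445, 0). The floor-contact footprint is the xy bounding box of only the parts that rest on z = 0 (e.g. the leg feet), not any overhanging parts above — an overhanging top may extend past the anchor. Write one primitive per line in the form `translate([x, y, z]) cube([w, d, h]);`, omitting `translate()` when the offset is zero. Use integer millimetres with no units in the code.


translate([364, 344, 0]) cube([101, 101, 1038]);
translate([1938, 344, 0]) cube([101, 101, 1038]);
translate([465, 344, 164]) cube([1473, 101, 93]);
translate([465, 344, 887]) cube([1473, 101, 93]);
translate([490, 445, 65]) cube([86, 23, 872]);
translate([601, 445, 65]) cube([86, 23, 872]);
translate([712, 445, 65]) cube([86, 23, 872]);
translate([823, 445, 65]) cube([86, 23, 872]);
translate([934, 445, 65]) cube([86, 23, 872]);
translate([1045, 445, 65]) cube([86, 23, 872]);
translate([1156, 445, 65]) cube([86, 23, 872]);
translate([1267, 445, 65]) cube([86, 23, 872]);
translate([1378, 445, 65]) cube([86, 23, 872]);
translate([1489, 445, 65]) cube([86, 23, 872]);
translate([1600, 445, 65]) cube([86, 23, 872]);
translate([1711, 445, 65]) cube([86, 23, 872]);
translate([1822, 445, 65]) cube([86, 23, 872]);


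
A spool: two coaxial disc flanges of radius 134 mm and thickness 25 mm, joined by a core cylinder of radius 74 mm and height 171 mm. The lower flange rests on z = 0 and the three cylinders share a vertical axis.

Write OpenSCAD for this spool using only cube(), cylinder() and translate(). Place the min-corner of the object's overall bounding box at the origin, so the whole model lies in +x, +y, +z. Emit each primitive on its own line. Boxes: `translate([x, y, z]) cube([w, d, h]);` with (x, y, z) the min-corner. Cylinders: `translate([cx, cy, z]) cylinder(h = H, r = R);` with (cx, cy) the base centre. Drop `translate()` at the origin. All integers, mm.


translate([134, 134, 0]) cylinder(h = 25, r = 134);
translate([134, 134, 25]) cylinder(h = 171, r = 74);
translate([134, 134, 196]) cylinder(h = 25, r = 134);


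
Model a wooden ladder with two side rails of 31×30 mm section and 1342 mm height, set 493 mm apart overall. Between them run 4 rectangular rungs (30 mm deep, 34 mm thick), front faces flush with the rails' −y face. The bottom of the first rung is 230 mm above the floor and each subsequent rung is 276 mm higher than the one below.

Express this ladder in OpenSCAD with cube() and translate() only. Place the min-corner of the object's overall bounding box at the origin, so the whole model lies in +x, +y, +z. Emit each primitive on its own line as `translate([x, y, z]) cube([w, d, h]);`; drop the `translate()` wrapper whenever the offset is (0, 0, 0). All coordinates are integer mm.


cube([31, 30, 1342]);
translate([462, 0, 0]) cube([31, 30, 1342]);
translate([31, 0, 230]) cube([431, 30, 34]);
translate([31, 0, 506]) cube([431, 30, 34]);
translate([31, 0, 782]) cube([431, 30, 34]);
translate([31, 0, 1058]) cube([431, 30, 34]);


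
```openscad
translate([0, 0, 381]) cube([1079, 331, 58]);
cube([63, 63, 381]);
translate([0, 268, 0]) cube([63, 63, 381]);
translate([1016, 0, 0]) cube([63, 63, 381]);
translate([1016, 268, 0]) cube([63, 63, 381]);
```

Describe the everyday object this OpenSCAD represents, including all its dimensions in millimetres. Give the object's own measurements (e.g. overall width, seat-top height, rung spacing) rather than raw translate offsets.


A bench: a 1079×331 mm seat slab, 58 mm thick, top at z = 439 mm, on four 63×63 mm square legs flush with the seat corners and standing on z = 0.


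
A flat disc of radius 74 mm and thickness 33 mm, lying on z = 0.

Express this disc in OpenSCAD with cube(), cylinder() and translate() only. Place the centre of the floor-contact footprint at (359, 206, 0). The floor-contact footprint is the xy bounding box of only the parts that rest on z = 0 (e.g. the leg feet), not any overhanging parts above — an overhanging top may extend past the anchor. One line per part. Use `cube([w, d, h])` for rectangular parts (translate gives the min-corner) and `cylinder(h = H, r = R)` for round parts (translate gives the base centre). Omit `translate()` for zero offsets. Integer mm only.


translate([359, 206, 0]) cylinder(h = 33, r = 74);


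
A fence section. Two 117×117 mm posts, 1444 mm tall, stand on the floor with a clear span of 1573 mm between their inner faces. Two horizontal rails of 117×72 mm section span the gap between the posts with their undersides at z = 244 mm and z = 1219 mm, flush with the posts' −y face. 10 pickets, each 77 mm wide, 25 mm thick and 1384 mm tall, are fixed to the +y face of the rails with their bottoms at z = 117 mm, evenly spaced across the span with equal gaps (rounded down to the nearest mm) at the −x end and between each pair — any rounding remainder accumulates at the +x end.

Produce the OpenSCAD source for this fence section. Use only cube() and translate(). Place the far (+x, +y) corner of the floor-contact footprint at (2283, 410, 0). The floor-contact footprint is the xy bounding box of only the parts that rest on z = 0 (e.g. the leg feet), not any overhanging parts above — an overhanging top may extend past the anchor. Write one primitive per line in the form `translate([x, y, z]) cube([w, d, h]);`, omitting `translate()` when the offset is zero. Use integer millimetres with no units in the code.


translate([476, 293, 0]) cube([117, 117, 1444]);
translate([2166, 293, 0]) cube([117, 117, 1444]);
translate([593, 293, 244]) cube([1573, 117, 72]);
translate([593, 293, 1219]) cube([1573, 117, 72]);
translate([666, 410, 117]) cube([77, 25, 1384]);
translate([816, 410, 117]) cube([77, 25, 1384]);
translate([966, 410, 117]) cube([77, 25, 1384]);
translate([1116, 410, 117]) cube([77, 25, 1384]);
translate([1266, 410, 117]) cube([77, 25, 1384]);
translate([1416, 410, 117]) cube([77, 25, 1384]);
translate([1566, 410, 117]) cube([77, 25, 1384]);
translate([1716, 410, 117]) cube([77, 25, 1384]);
translate([1866, 410, 117]) cube([77, 25, 1384]);
translate([2016, 410, 117]) cube([77, 25, 1384]);


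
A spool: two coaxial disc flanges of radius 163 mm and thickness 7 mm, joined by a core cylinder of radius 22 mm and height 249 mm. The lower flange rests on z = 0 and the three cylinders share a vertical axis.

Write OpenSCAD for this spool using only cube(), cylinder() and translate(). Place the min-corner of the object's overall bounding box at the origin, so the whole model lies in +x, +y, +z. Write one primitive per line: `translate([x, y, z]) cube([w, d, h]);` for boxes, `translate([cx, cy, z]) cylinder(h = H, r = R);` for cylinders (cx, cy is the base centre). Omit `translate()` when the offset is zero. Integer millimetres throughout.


translate([163, 163, 0]) cylinder(h = 7, r = 163);
translate([163, 163, 7]) cylinder(h = 249, r = 22);
translate([163, 163, 256]) cylinder(h = 7, r = 163);


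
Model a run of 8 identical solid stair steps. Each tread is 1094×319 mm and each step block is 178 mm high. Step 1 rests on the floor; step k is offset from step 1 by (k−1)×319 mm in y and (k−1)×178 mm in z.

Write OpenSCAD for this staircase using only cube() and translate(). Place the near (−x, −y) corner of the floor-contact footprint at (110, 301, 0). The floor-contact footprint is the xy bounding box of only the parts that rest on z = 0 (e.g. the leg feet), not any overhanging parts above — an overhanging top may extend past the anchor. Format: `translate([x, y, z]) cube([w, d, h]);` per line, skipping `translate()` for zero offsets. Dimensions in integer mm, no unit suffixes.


translate([110, 301, 0]) cube([1094, 319, 178]);
translate([110, 620, 178]) cube([1094, 319, 178]);
translate([110, 939, 356]) cube([1094, 319, 178]);
translate([110, 1258, 534]) cube([1094, 319, 178]);
translate([110, 1577, 712]) cube([1094, 319, 178]);
translate([110, 1896, 890]) cube([1094, 319, 178]);
translate([110, 2215, 1068]) cube([1094, 319, 178]);
translate([110, 2534, 1246]) cube([1094, 319, 178]);


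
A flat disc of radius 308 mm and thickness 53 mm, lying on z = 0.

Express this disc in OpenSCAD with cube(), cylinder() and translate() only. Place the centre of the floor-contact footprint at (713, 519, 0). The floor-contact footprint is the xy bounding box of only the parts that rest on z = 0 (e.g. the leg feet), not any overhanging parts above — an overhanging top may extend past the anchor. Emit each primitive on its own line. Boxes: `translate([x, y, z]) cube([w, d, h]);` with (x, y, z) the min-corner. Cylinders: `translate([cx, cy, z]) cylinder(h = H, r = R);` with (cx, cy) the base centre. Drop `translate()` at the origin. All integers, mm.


translate([713, 519, 0]) cylinder(h = 53, r = 308);


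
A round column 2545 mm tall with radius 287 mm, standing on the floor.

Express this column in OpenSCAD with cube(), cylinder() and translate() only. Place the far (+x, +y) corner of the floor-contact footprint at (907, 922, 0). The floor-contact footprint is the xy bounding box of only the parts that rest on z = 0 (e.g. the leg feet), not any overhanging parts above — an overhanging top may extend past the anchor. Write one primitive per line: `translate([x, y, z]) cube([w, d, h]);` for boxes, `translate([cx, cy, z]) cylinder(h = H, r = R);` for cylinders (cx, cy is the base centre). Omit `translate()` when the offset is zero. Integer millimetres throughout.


translate([620, 635, 0]) cylinder(h = 2545, r = 287);


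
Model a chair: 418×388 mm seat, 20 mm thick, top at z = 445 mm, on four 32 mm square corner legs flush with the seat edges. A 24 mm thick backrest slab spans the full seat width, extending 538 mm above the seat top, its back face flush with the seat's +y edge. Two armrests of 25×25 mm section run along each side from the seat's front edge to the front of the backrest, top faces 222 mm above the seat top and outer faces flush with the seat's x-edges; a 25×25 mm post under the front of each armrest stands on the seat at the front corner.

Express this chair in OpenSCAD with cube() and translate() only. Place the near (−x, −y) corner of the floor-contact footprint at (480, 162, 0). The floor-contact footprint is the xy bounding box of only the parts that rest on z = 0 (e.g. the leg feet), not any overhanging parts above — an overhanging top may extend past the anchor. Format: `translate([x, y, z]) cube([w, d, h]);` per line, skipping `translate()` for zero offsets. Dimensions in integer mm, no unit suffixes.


translate([480, 162, 425]) cube([418, 388, 20]);
translate([480, 162, 0]) cube([32, 32, 425]);
translate([866, 162, 0]) cube([32, 32, 425]);
translate([480, 518, 0]) cube([32, 32, 425]);
translate([866, 518, 0]) cube([32, 32, 425]);
translate([480, 526, 445]) cube([418, 24, 538]);
translate([480, 162, 642]) cube([25, 364, 25]);
translate([873, 162, 642]) cube([25, 364, 25]);
translate([480, 162, 445]) cube([25, 25, 197]);
translate([873, 162, 445]) cube([25, 25, 197]);
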